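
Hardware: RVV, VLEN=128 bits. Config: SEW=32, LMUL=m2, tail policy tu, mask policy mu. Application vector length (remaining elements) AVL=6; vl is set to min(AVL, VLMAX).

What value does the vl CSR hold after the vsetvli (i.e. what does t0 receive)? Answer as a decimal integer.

vl = 6

VLMAX = (128 × 2) / 32 = 8 lanes
vl = min(AVL, VLMAX) = min(6, 8) = 6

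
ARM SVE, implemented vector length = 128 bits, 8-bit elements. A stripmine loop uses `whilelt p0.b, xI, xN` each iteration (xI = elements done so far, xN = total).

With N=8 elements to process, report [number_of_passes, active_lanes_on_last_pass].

[iterations, last_vl] = [1, 8]

lane count: 128 div 8 = 16
8 elements at 16/iter → 1 passes, remainder 8 on the last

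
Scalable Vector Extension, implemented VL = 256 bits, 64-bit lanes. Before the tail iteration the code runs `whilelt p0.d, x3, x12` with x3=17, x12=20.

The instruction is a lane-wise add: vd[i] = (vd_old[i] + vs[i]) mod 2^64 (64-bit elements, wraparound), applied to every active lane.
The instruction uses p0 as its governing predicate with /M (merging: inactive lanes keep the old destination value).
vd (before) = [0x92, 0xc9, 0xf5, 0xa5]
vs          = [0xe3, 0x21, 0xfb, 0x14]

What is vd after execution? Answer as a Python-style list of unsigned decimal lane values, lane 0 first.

vd = [373, 234, 496, 165]

lane count: 256 div 64 = 4
p0[j] = (17+j < 20); true for j=0..2 → 3 lanes set
lane  0: add(0x92,0xe3) ⇒ 0x175
lane  1: add(0xc9,0x21) ⇒ 0xea
lane  2: add(0xf5,0xfb) ⇒ 0x1f0
lane  3: tail/keep ⇒ 0xa5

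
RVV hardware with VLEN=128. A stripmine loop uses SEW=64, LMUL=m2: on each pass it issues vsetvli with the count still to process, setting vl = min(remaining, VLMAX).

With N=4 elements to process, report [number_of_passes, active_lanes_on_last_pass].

VLMAX = (128 × 2) / 64 = 4 lanes
N=4: ⌈4/4⌉ = 1 iters; last vl = 4 − 0×4 = 4

[iterations, last_vl] = [1, 4]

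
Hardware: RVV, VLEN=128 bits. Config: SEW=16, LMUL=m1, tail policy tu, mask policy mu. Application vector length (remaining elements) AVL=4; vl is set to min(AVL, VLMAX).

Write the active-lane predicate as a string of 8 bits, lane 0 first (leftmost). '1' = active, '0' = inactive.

predicate = 11110000

lanes per group: 128·1/16 = 8
vl ← min(4, 8) = 4
bits (lane 0 leftmost): 11110000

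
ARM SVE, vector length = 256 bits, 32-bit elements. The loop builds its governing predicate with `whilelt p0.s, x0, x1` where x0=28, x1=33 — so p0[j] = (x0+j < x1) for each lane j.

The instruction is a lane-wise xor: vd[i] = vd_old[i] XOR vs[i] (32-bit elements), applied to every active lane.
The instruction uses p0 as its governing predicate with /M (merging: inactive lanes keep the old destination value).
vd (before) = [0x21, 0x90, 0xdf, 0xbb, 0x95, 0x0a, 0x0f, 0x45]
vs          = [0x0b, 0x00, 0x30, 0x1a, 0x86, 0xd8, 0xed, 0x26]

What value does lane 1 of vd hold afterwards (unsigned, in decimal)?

vd[1] = 144

lane count: 256 div 32 = 8
p0[j] = (28+j < 33); true for j=0..4 → 5 lanes set
lane  0: xor(0x21,0x0b) ⇒ 0x2a
lane  1: xor(0x90,0x00) ⇒ 0x90
lane  2: xor(0xdf,0x30) ⇒ 0xef
lane  3: xor(0xbb,0x1a) ⇒ 0xa1
lane  4: xor(0x95,0x86) ⇒ 0x13
lane  5: tail/keep ⇒ 0x0a
lane  6: tail/keep ⇒ 0x0f
lane  7: tail/keep ⇒ 0x45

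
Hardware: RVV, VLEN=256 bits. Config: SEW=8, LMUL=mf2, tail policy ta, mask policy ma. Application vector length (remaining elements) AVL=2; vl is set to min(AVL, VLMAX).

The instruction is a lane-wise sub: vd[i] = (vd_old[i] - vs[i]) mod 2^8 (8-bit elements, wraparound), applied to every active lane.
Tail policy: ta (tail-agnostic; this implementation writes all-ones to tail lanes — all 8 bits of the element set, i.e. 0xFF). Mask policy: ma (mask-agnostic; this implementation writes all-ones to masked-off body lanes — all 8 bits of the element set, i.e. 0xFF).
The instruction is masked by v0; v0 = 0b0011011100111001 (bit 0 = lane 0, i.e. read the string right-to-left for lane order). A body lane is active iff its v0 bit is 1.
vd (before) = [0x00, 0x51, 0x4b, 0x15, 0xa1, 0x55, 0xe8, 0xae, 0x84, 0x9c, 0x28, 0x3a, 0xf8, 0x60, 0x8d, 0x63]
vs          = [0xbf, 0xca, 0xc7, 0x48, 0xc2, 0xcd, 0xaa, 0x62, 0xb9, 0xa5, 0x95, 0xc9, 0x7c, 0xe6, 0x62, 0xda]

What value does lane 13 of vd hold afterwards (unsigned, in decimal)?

vd[13] = 255

lanes per group: 256·1/2/8 = 16
AVL=2 ≤ VLMAX=16, so vl = 2
lane  0: sub(0x00,0xbf) ⇒ 0x41
lane  1: mask-off/ones ⇒ 0xff
lane  2: tail/ones ⇒ 0xff
lane  3: tail/ones ⇒ 0xff
lane  4: tail/ones ⇒ 0xff
lane  5: tail/ones ⇒ 0xff
lane  6: tail/ones ⇒ 0xff
lane  7: tail/ones ⇒ 0xff
lane  8: tail/ones ⇒ 0xff
lane  9: tail/ones ⇒ 0xff
lane 10: tail/ones ⇒ 0xff
lane 11: tail/ones ⇒ 0xff
lane 12: tail/ones ⇒ 0xff
lane 13: tail/ones ⇒ 0xff
lane 14: tail/ones ⇒ 0xff
lane 15: tail/ones ⇒ 0xff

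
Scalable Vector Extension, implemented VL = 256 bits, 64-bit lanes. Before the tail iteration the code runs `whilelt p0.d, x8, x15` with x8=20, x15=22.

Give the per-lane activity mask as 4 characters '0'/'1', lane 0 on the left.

256-bit reg / 64-bit elem → 4 lanes
active while 20+j < 22, i.e. j ∈ [0,2) capped at 4 ⇒ 2
bits (lane 0 leftmost): 1100

predicate = 1100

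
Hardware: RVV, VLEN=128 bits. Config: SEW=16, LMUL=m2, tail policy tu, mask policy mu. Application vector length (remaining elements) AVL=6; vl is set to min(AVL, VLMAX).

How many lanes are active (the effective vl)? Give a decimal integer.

vl = 6

lanes per group: 128·2/16 = 16
vl = min(AVL, VLMAX) = min(6, 16) = 6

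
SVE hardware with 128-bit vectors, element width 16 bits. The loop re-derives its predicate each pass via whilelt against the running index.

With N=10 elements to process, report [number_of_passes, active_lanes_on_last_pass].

[iterations, last_vl] = [2, 2]

register lanes = 128/16 = 8
N=10: ⌈10/8⌉ = 2 iters; last vl = 10 − 1×8 = 2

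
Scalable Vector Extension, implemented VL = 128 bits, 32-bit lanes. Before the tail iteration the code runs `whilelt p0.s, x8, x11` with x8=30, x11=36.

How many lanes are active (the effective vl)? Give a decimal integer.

register lanes = 128/32 = 4
whilelt: lane j active iff 30+j < 36 → j < 6 → 4 active

vl = 4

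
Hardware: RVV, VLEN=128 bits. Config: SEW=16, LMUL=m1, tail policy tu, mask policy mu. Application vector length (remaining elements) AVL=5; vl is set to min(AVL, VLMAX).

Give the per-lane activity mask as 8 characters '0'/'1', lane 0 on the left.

predicate = 11111000

VLMAX = VLEN×LMUL/SEW = 128×1/16 = 8
AVL=5 ≤ VLMAX=8, so vl = 5
bits (lane 0 leftmost): 11111000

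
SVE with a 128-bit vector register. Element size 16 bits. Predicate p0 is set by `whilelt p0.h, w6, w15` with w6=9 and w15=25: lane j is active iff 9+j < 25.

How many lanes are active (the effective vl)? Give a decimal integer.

vl = 8

register lanes = 128/16 = 8
whilelt: lane j active iff 9+j < 25 → j < 16 → 8 active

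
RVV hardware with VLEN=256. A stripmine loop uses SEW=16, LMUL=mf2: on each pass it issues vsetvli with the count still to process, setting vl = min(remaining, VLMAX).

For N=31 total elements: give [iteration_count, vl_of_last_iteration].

VLMAX = VLEN×LMUL/SEW = 256×1/2/16 = 8
iterations = ceil(31/8) = 4; final-pass vl = 7

[iterations, last_vl] = [4, 7]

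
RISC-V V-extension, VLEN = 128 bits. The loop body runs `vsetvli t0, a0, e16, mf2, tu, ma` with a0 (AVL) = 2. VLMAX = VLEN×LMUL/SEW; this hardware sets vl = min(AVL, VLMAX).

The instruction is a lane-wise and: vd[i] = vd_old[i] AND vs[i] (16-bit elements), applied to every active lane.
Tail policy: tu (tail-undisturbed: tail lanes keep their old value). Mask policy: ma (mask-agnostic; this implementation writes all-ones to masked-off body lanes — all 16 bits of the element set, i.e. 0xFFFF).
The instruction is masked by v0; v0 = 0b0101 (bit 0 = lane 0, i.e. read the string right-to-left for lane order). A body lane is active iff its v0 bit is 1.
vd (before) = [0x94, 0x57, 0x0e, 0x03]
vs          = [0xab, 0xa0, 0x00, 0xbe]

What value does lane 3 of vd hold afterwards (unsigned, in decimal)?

vd[3] = 3

lanes per group: 128·1/2/16 = 4
AVL=2 ≤ VLMAX=4, so vl = 2
  i=0: and(0x94,0xab) → 128
  i=1: mask-off/ones → 65535
  i=2: tail/keep → 14
  i=3: tail/keep → 3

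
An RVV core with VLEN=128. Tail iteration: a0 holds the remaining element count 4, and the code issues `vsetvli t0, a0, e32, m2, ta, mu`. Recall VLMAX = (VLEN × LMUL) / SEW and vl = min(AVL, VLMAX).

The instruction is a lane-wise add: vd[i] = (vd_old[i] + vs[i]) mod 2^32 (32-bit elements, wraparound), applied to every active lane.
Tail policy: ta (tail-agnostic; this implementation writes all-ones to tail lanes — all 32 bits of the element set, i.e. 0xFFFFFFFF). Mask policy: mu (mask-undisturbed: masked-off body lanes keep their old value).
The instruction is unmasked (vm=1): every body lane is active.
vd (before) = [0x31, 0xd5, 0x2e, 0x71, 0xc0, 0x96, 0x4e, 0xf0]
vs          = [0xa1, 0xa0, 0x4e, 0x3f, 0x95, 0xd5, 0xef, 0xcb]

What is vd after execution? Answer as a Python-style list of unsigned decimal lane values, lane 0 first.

lanes per group: 128·2/32 = 8
vl ← min(4, 8) = 4
lane  0: add(0x31,0xa1) ⇒ 0xd2
lane  1: add(0xd5,0xa0) ⇒ 0x175
lane  2: add(0x2e,0x4e) ⇒ 0x7c
lane  3: add(0x71,0x3f) ⇒ 0xb0
lane  4: tail/ones ⇒ 0xffffffff
lane  5: tail/ones ⇒ 0xffffffff
lane  6: tail/ones ⇒ 0xffffffff
lane  7: tail/ones ⇒ 0xffffffff

vd = [210, 373, 124, 176, 4294967295, 4294967295, 4294967295, 4294967295]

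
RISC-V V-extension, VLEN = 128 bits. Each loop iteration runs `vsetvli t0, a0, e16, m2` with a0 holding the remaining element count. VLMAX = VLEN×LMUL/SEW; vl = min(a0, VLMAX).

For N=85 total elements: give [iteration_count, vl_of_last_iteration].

[iterations, last_vl] = [6, 5]

lanes per group: 128·2/16 = 16
iterations = ceil(85/16) = 6; final-pass vl = 5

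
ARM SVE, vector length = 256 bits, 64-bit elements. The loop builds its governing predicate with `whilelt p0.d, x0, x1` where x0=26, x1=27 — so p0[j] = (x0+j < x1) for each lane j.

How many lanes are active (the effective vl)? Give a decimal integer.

vl = 1

lane count: 256 div 64 = 4
p0[j] = (26+j < 27); true for j=0..0 → 1 lanes set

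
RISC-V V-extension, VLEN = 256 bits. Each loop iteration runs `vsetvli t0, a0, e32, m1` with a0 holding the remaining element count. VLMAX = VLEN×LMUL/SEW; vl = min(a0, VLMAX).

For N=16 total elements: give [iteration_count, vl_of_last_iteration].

VLMAX = VLEN×LMUL/SEW = 256×1/32 = 8
16 elements at 8/iter → 2 passes, remainder 8 on the last

[iterations, last_vl] = [2, 8]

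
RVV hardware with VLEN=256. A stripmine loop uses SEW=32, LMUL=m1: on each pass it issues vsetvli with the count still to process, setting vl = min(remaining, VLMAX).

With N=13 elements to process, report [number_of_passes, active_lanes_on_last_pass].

lanes per group: 256·1/32 = 8
iterations = ceil(13/8) = 2; final-pass vl = 5

[iterations, last_vl] = [2, 5]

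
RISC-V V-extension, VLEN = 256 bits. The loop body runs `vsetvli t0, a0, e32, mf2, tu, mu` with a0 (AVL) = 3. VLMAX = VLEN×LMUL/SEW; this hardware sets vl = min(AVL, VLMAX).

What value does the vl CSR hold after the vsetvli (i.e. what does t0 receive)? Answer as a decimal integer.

vl = 3

VLMAX = (256 × 1/2) / 32 = 4 lanes
vl ← min(3, 4) = 3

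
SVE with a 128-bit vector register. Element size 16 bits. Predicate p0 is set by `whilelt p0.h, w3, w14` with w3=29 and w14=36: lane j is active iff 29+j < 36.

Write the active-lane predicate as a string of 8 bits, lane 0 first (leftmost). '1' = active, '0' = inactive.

predicate = 11111110

128-bit reg / 16-bit elem → 8 lanes
whilelt: lane j active iff 29+j < 36 → j < 7 → 7 active
bits (lane 0 leftmost): 11111110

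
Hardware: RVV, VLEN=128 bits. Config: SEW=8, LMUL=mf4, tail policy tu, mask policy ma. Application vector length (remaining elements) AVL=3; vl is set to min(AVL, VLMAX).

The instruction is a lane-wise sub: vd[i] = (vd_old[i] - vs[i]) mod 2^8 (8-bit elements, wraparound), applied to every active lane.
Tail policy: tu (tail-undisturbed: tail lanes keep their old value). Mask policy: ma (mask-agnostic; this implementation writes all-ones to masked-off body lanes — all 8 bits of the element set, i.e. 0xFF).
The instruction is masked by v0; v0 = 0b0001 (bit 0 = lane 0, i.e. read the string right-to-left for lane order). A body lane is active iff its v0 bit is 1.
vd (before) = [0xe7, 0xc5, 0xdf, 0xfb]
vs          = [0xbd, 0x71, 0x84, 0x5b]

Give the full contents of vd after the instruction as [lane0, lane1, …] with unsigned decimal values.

vd = [42, 255, 255, 251]

lanes per group: 128·1/4/8 = 4
vl ← min(3, 4) = 3
vd[0] sub(0xe7,0xbd) -> 0x2a
vd[1] mask-off/ones -> 0xff
vd[2] mask-off/ones -> 0xff
vd[3] tail/keep -> 0xfb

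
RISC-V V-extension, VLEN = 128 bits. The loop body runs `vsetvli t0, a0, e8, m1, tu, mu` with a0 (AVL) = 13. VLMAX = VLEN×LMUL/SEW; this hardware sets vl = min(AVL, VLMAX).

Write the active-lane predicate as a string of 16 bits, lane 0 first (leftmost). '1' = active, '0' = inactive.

predicate = 1111111111111000

VLMAX = VLEN×LMUL/SEW = 128×1/8 = 16
AVL=13 ≤ VLMAX=16, so vl = 13
bits (lane 0 leftmost): 1111111111111000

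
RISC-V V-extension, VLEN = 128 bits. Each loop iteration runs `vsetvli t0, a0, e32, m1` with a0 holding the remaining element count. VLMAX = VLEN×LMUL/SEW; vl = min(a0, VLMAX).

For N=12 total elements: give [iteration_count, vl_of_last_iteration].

lanes per group: 128·1/32 = 4
N=12: ⌈12/4⌉ = 3 iters; last vl = 12 − 2×4 = 4

[iterations, last_vl] = [3, 4]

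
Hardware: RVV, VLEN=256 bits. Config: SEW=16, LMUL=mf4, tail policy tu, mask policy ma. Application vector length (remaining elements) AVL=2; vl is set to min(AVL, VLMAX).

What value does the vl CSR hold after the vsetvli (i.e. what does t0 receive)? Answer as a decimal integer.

vl = 2

VLMAX = (256 × 1/4) / 16 = 4 lanes
AVL=2 ≤ VLMAX=4, so vl = 2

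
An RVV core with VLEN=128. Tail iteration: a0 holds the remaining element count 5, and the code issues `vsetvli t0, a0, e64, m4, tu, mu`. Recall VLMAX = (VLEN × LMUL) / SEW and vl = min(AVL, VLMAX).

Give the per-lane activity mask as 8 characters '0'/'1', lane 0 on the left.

predicate = 11111000

VLMAX = (128 × 4) / 64 = 8 lanes
AVL=5 ≤ VLMAX=8, so vl = 5
bits (lane 0 leftmost): 11111000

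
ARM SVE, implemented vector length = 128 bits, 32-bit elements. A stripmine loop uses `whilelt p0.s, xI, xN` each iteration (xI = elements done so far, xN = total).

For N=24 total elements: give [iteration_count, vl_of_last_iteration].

[iterations, last_vl] = [6, 4]

lane count: 128 div 32 = 4
N=24: ⌈24/4⌉ = 6 iters; last vl = 24 − 5×4 = 4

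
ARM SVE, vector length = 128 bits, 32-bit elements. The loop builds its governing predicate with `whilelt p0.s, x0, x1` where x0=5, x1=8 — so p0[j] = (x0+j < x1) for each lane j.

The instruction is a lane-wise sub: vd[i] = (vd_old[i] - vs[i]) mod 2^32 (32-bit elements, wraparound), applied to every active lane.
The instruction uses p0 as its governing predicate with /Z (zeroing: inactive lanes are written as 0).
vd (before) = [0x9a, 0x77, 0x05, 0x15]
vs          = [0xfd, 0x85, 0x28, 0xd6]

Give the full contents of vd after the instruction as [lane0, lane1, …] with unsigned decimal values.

128-bit reg / 32-bit elem → 4 lanes
p0[j] = (5+j < 8); true for j=0..2 → 3 lanes set
[0] sub(0x9a,0xfd) = 0xffffff9d
[1] sub(0x77,0x85) = 0xfffffff2
[2] sub(0x05,0x28) = 0xffffffdd
[3] tail/zero = 0x00

vd = [4294967197, 4294967282, 4294967261, 0]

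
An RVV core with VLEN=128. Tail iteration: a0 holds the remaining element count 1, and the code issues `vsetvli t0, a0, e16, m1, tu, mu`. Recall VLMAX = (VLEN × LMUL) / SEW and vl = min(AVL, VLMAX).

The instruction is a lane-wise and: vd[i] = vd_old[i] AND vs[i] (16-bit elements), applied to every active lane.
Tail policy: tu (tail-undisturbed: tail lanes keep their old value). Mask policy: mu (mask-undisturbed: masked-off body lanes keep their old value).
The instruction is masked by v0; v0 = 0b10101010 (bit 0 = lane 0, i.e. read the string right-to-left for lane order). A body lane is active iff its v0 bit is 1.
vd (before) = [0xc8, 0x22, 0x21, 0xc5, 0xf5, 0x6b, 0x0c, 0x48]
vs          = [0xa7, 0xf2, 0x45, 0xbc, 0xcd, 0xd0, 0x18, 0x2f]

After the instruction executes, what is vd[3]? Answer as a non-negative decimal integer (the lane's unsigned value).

VLMAX = (128 × 1) / 16 = 8 lanes
vl ← min(1, 8) = 1
vd[0] mask-off/keep -> 0xc8
vd[1] tail/keep -> 0x22
vd[2] tail/keep -> 0x21
vd[3] tail/keep -> 0xc5
vd[4] tail/keep -> 0xf5
vd[5] tail/keep -> 0x6b
vd[6] tail/keep -> 0x0c
vd[7] tail/keep -> 0x48

vd[3] = 197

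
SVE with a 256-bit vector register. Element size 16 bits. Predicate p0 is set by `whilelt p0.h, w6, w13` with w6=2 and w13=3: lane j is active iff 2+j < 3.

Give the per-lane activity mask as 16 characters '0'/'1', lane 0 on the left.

register lanes = 256/16 = 16
p0[j] = (2+j < 3); true for j=0..0 → 1 lanes set
bits (lane 0 leftmost): 1000000000000000

predicate = 1000000000000000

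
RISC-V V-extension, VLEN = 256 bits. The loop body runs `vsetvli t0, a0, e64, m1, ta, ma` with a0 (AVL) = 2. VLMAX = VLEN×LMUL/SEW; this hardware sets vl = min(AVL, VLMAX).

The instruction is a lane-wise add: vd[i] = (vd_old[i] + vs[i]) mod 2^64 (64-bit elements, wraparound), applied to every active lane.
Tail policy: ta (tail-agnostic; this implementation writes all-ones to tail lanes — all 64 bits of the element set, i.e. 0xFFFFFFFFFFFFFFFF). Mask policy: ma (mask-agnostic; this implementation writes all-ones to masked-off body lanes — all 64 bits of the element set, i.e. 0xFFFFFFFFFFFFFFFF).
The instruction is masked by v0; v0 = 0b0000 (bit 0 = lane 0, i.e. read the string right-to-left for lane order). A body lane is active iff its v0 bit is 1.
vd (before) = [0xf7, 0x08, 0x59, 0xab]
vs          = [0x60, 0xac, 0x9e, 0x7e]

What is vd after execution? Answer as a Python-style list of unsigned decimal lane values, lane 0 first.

lanes per group: 256·1/64 = 4
AVL=2 ≤ VLMAX=4, so vl = 2
[0] mask-off/ones = 0xffffffffffffffff
[1] mask-off/ones = 0xffffffffffffffff
[2] tail/ones = 0xffffffffffffffff
[3] tail/ones = 0xffffffffffffffff

vd = [18446744073709551615, 18446744073709551615, 18446744073709551615, 18446744073709551615]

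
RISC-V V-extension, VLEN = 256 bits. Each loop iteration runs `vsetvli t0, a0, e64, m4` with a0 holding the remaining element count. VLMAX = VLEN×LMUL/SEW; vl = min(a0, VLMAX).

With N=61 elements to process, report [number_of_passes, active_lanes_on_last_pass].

lanes per group: 256·4/64 = 16
iterations = ceil(61/16) = 4; final-pass vl = 13

[iterations, last_vl] = [4, 13]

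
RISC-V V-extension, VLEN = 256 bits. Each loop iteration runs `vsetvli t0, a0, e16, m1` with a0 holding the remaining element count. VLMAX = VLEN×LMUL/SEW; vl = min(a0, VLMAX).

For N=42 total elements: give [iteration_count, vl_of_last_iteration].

VLMAX = (256 × 1) / 16 = 16 lanes
42 elements at 16/iter → 3 passes, remainder 10 on the last

[iterations, last_vl] = [3, 10]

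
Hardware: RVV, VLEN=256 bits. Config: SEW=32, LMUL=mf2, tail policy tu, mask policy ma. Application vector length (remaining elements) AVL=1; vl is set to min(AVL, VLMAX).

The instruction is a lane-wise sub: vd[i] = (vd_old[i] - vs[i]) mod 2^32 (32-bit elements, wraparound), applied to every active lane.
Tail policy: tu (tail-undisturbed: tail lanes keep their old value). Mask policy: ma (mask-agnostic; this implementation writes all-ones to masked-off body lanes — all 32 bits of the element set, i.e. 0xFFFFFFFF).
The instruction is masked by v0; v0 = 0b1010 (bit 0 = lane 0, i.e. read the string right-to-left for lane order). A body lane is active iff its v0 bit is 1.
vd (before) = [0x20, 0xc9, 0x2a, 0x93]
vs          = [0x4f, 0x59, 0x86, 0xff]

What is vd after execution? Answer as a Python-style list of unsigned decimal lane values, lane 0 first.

VLMAX = VLEN×LMUL/SEW = 256×1/2/32 = 4
vl ← min(1, 4) = 1
  i=0: mask-off/ones → 4294967295
  i=1: tail/keep → 201
  i=2: tail/keep → 42
  i=3: tail/keep → 147

vd = [4294967295, 201, 42, 147]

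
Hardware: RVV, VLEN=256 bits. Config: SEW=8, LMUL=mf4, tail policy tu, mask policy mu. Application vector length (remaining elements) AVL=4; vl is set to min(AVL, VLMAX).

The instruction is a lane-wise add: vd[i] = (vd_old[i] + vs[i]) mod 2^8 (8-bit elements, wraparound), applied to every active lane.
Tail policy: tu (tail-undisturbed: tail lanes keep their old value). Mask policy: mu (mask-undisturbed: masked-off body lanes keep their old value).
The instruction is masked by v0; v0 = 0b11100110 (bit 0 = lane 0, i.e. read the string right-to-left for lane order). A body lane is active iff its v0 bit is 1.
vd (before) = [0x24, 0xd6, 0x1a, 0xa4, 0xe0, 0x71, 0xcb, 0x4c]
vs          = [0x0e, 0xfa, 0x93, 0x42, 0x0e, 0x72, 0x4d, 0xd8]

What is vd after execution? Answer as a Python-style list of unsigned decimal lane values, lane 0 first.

vd = [36, 208, 173, 164, 224, 113, 203, 76]

VLMAX = VLEN×LMUL/SEW = 256×1/4/8 = 8
AVL=4 ≤ VLMAX=8, so vl = 4
[0] mask-off/keep = 0x24
[1] add(0xd6,0xfa) = 0xd0
[2] add(0x1a,0x93) = 0xad
[3] mask-off/keep = 0xa4
[4] tail/keep = 0xe0
[5] tail/keep = 0x71
[6] tail/keep = 0xcb
[7] tail/keep = 0x4c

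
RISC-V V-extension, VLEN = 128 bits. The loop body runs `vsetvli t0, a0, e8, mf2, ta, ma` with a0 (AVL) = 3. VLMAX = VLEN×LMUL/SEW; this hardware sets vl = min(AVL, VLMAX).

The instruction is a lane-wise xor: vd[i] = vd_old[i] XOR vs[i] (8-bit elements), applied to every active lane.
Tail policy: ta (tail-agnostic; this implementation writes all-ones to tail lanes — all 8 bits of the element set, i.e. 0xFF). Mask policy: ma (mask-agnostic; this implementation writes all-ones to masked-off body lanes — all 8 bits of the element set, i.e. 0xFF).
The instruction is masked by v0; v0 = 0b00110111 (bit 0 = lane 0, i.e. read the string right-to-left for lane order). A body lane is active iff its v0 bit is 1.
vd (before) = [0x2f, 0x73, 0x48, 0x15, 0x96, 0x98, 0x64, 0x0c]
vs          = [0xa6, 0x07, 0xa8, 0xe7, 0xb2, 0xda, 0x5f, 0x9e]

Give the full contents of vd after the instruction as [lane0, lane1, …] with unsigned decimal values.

vd = [137, 116, 224, 255, 255, 255, 255, 255]

VLMAX = VLEN×LMUL/SEW = 128×1/2/8 = 8
AVL=3 ≤ VLMAX=8, so vl = 3
vd[0] xor(0x2f,0xa6) -> 0x89
vd[1] xor(0x73,0x07) -> 0x74
vd[2] xor(0x48,0xa8) -> 0xe0
vd[3] tail/ones -> 0xff
vd[4] tail/ones -> 0xff
vd[5] tail/ones -> 0xff
vd[6] tail/ones -> 0xff
vd[7] tail/ones -> 0xff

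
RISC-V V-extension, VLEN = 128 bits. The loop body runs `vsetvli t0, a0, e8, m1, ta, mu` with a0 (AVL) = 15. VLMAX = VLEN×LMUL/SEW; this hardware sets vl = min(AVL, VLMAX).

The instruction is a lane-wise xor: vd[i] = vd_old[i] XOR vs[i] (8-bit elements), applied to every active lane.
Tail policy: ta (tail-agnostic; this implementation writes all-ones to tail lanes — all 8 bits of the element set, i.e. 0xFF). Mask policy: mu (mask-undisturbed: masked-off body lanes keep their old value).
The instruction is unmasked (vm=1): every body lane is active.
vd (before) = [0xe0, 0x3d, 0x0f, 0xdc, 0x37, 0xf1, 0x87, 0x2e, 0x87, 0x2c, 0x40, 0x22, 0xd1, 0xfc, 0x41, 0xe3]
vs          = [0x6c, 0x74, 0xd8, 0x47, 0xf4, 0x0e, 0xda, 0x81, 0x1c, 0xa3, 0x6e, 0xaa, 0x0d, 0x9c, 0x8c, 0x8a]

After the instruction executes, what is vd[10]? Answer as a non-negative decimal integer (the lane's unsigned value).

vd[10] = 46

VLMAX = (128 × 1) / 8 = 16 lanes
vl ← min(15, 16) = 15
vd[0] xor(0xe0,0x6c) -> 0x8c
vd[1] xor(0x3d,0x74) -> 0x49
vd[2] xor(0x0f,0xd8) -> 0xd7
vd[3] xor(0xdc,0x47) -> 0x9b
vd[4] xor(0x37,0xf4) -> 0xc3
vd[5] xor(0xf1,0x0e) -> 0xff
vd[6] xor(0x87,0xda) -> 0x5d
vd[7] xor(0x2e,0x81) -> 0xaf
vd[8] xor(0x87,0x1c) -> 0x9b
vd[9] xor(0x2c,0xa3) -> 0x8f
vd[10] xor(0x40,0x6e) -> 0x2e
vd[11] xor(0x22,0xaa) -> 0x88
vd[12] xor(0xd1,0x0d) -> 0xdc
vd[13] xor(0xfc,0x9c) -> 0x60
vd[14] xor(0x41,0x8c) -> 0xcd
vd[15] tail/ones -> 0xff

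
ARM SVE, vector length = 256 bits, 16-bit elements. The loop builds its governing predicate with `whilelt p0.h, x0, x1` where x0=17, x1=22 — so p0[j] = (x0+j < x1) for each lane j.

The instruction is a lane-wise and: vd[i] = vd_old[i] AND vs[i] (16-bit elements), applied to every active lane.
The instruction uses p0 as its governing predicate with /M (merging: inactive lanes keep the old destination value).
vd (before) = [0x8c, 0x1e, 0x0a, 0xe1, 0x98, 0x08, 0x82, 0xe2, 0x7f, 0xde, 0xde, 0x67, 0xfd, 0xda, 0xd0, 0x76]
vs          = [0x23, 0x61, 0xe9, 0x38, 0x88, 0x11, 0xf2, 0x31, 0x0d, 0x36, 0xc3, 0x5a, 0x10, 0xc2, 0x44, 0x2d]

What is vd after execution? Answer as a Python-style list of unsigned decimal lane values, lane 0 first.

lane count: 256 div 16 = 16
whilelt: lane j active iff 17+j < 22 → j < 5 → 5 active
lane  0: and(0x8c,0x23) ⇒ 0x00
lane  1: and(0x1e,0x61) ⇒ 0x00
lane  2: and(0x0a,0xe9) ⇒ 0x08
lane  3: and(0xe1,0x38) ⇒ 0x20
lane  4: and(0x98,0x88) ⇒ 0x88
lane  5: tail/keep ⇒ 0x08
lane  6: tail/keep ⇒ 0x82
lane  7: tail/keep ⇒ 0xe2
lane  8: tail/keep ⇒ 0x7f
lane  9: tail/keep ⇒ 0xde
lane 10: tail/keep ⇒ 0xde
lane 11: tail/keep ⇒ 0x67
lane 12: tail/keep ⇒ 0xfd
lane 13: tail/keep ⇒ 0xda
lane 14: tail/keep ⇒ 0xd0
lane 15: tail/keep ⇒ 0x76

vd = [0, 0, 8, 32, 136, 8, 130, 226, 127, 222, 222, 103, 253, 218, 208, 118]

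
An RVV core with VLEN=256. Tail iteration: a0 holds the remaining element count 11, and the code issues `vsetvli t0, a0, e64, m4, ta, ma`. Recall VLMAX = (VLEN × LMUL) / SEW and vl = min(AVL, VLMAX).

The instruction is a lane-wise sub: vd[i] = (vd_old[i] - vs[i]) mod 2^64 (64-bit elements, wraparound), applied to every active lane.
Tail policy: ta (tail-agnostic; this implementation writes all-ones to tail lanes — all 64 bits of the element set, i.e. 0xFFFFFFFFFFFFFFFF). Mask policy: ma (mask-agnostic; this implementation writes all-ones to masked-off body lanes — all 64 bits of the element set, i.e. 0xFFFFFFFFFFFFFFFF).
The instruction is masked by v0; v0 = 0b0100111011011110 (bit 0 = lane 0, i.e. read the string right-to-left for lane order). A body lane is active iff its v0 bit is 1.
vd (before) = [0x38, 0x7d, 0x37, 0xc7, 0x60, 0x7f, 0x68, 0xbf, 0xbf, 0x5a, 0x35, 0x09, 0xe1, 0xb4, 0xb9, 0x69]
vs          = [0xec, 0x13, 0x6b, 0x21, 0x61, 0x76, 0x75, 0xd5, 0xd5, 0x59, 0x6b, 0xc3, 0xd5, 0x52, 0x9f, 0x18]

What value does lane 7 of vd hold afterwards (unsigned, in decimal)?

lanes per group: 256·4/64 = 16
AVL=11 ≤ VLMAX=16, so vl = 11
vd[0] mask-off/ones -> 0xffffffffffffffff
vd[1] sub(0x7d,0x13) -> 0x6a
vd[2] sub(0x37,0x6b) -> 0xffffffffffffffcc
vd[3] sub(0xc7,0x21) -> 0xa6
vd[4] sub(0x60,0x61) -> 0xffffffffffffffff
vd[5] mask-off/ones -> 0xffffffffffffffff
vd[6] sub(0x68,0x75) -> 0xfffffffffffffff3
vd[7] sub(0xbf,0xd5) -> 0xffffffffffffffea
vd[8] mask-off/ones -> 0xffffffffffffffff
vd[9] sub(0x5a,0x59) -> 0x01
vd[10] sub(0x35,0x6b) -> 0xffffffffffffffca
vd[11] tail/ones -> 0xffffffffffffffff
vd[12] tail/ones -> 0xffffffffffffffff
vd[13] tail/ones -> 0xffffffffffffffff
vd[14] tail/ones -> 0xffffffffffffffff
vd[15] tail/ones -> 0xffffffffffffffff

vd[7] = 18446744073709551594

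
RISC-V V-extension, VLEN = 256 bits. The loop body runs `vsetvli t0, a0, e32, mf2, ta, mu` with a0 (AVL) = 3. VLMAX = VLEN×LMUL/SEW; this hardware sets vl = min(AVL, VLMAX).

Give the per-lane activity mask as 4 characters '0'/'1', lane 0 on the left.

predicate = 1110

VLMAX = (256 × 1/2) / 32 = 4 lanes
vl ← min(3, 4) = 3
bits (lane 0 leftmost): 1110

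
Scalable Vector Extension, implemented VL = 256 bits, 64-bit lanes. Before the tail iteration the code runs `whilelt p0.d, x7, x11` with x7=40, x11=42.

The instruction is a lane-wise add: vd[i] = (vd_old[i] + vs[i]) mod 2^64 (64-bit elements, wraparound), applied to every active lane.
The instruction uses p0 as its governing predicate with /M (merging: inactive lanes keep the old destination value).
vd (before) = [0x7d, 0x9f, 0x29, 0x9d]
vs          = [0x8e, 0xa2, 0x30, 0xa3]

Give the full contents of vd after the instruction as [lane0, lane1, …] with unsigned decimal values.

vd = [267, 321, 41, 157]

256-bit reg / 64-bit elem → 4 lanes
p0[j] = (40+j < 42); true for j=0..1 → 2 lanes set
  i=0: add(0x7d,0x8e) → 267
  i=1: add(0x9f,0xa2) → 321
  i=2: tail/keep → 41
  i=3: tail/keep → 157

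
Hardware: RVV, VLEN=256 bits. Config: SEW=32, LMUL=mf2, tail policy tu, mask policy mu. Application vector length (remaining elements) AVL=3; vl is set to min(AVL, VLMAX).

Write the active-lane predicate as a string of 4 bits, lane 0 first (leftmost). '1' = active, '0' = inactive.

lanes per group: 256·1/2/32 = 4
vl = min(AVL, VLMAX) = min(3, 4) = 3
bits (lane 0 leftmost): 1110

predicate = 1110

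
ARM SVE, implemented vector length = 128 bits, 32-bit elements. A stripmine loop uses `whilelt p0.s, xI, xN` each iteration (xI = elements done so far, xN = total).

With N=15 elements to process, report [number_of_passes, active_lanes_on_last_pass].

128-bit reg / 32-bit elem → 4 lanes
15 elements at 4/iter → 4 passes, remainder 3 on the last

[iterations, last_vl] = [4, 3]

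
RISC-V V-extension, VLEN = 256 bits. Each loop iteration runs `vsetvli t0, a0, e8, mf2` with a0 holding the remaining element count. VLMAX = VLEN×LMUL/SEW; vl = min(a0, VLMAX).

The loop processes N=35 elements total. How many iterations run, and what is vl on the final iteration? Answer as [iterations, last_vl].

[iterations, last_vl] = [3, 3]

lanes per group: 256·1/2/8 = 16
N=35: ⌈35/16⌉ = 3 iters; last vl = 35 − 2×16 = 3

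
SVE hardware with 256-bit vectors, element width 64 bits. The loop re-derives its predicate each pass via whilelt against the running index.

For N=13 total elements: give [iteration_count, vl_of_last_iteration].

256-bit reg / 64-bit elem → 4 lanes
iterations = ceil(13/4) = 4; final-pass vl = 1

[iterations, last_vl] = [4, 1]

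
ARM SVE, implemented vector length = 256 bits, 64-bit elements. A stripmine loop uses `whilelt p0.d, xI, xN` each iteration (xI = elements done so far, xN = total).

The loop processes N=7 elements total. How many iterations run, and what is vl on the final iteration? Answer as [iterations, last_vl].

register lanes = 256/64 = 4
iterations = ceil(7/4) = 2; final-pass vl = 3

[iterations, last_vl] = [2, 3]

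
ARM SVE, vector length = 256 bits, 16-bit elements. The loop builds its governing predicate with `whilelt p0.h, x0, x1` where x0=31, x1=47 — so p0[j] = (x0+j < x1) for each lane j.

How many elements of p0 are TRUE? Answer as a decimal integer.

register lanes = 256/16 = 16
whilelt: lane j active iff 31+j < 47 → j < 16 → 16 active

vl = 16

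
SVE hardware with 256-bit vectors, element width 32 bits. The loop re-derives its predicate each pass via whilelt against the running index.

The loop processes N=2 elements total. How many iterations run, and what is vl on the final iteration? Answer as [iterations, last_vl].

[iterations, last_vl] = [1, 2]

register lanes = 256/32 = 8
N=2: ⌈2/8⌉ = 1 iters; last vl = 2 − 0×8 = 2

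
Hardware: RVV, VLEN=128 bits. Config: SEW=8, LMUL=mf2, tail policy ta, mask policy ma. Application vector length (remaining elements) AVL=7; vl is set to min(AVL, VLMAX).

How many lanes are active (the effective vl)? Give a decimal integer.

VLMAX = VLEN×LMUL/SEW = 128×1/2/8 = 8
vl = min(AVL, VLMAX) = min(7, 8) = 7

vl = 7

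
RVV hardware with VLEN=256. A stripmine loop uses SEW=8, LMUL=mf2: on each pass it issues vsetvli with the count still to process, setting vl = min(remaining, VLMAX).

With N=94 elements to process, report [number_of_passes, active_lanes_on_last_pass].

[iterations, last_vl] = [6, 14]

VLMAX = (256 × 1/2) / 8 = 16 lanes
94 elements at 16/iter → 6 passes, remainder 14 on the last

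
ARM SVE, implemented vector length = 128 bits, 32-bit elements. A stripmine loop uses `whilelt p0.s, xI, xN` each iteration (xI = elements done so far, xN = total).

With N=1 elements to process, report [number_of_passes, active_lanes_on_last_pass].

128-bit reg / 32-bit elem → 4 lanes
N=1: ⌈1/4⌉ = 1 iters; last vl = 1 − 0×4 = 1

[iterations, last_vl] = [1, 1]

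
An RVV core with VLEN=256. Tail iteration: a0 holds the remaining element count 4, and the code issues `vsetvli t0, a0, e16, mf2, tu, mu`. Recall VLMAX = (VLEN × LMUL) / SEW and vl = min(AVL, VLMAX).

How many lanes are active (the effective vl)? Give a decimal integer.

lanes per group: 256·1/2/16 = 8
vl ← min(4, 8) = 4

vl = 4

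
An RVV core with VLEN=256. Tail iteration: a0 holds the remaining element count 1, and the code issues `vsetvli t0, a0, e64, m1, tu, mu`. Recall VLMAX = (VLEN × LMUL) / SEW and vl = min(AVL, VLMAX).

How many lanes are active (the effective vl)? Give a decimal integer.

vl = 1

VLMAX = VLEN×LMUL/SEW = 256×1/64 = 4
AVL=1 ≤ VLMAX=4, so vl = 1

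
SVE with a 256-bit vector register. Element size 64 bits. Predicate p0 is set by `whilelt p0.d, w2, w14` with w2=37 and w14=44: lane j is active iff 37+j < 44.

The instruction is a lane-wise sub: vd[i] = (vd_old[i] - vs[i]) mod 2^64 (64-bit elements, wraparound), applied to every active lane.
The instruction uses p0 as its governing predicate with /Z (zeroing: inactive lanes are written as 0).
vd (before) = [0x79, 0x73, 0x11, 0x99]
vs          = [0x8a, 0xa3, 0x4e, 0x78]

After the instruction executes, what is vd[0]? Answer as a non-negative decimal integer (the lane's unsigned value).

register lanes = 256/64 = 4
active while 37+j < 44, i.e. j ∈ [0,7) capped at 4 ⇒ 4
lane  0: sub(0x79,0x8a) ⇒ 0xffffffffffffffef
lane  1: sub(0x73,0xa3) ⇒ 0xffffffffffffffd0
lane  2: sub(0x11,0x4e) ⇒ 0xffffffffffffffc3
lane  3: sub(0x99,0x78) ⇒ 0x21

vd[0] = 18446744073709551599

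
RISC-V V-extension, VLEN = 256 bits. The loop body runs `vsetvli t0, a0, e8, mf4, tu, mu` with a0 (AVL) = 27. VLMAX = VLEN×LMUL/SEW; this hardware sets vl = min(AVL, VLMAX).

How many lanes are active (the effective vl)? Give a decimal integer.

vl = 8

VLMAX = VLEN×LMUL/SEW = 256×1/4/8 = 8
vl = min(AVL, VLMAX) = min(27, 8) = 8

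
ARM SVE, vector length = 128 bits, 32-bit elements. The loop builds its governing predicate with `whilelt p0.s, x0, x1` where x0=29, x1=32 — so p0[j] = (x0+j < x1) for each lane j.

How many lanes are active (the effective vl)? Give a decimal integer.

register lanes = 128/32 = 4
p0[j] = (29+j < 32); true for j=0..2 → 3 lanes set

vl = 3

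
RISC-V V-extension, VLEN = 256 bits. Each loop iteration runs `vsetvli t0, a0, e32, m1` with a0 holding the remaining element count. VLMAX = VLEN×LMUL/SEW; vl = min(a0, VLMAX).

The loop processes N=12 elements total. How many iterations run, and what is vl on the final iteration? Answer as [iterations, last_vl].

VLMAX = (256 × 1) / 32 = 8 lanes
12 elements at 8/iter → 2 passes, remainder 4 on the last

[iterations, last_vl] = [2, 4]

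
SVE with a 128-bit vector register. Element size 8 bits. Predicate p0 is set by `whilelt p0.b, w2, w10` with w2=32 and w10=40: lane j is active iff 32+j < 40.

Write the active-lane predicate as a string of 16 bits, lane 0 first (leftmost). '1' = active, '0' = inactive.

128-bit reg / 8-bit elem → 16 lanes
whilelt: lane j active iff 32+j < 40 → j < 8 → 8 active
bits (lane 0 leftmost): 1111111100000000

predicate = 1111111100000000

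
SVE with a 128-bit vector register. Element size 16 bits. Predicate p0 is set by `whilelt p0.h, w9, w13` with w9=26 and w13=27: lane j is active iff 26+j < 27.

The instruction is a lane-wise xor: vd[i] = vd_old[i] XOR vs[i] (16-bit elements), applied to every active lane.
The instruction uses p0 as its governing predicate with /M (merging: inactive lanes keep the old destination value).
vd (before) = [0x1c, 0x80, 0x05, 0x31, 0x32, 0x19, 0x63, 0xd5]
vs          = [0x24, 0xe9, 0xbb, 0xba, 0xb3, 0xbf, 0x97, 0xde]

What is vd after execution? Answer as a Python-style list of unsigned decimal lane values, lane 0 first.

lane count: 128 div 16 = 8
whilelt: lane j active iff 26+j < 27 → j < 1 → 1 active
  i=0: xor(0x1c,0x24) → 56
  i=1: tail/keep → 128
  i=2: tail/keep → 5
  i=3: tail/keep → 49
  i=4: tail/keep → 50
  i=5: tail/keep → 25
  i=6: tail/keep → 99
  i=7: tail/keep → 213

vd = [56, 128, 5, 49, 50, 25, 99, 213]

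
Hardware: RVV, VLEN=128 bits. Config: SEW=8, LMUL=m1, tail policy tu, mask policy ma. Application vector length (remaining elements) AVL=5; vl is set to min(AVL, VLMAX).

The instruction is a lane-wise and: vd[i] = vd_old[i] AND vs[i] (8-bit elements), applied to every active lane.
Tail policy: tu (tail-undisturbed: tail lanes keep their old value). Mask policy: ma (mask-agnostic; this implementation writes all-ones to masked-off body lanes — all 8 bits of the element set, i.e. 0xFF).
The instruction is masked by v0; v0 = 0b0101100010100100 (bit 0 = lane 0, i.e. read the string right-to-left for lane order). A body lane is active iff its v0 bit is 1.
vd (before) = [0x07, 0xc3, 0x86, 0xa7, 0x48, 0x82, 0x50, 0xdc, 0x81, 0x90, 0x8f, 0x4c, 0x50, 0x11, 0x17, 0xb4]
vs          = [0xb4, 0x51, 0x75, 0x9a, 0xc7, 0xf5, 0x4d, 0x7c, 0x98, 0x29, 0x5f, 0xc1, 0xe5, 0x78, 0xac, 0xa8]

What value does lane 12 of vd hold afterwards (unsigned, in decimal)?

vd[12] = 80

lanes per group: 128·1/8 = 16
vl = min(AVL, VLMAX) = min(5, 16) = 5
[0] mask-off/ones = 0xff
[1] mask-off/ones = 0xff
[2] and(0x86,0x75) = 0x04
[3] mask-off/ones = 0xff
[4] mask-off/ones = 0xff
[5] tail/keep = 0x82
[6] tail/keep = 0x50
[7] tail/keep = 0xdc
[8] tail/keep = 0x81
[9] tail/keep = 0x90
[10] tail/keep = 0x8f
[11] tail/keep = 0x4c
[12] tail/keep = 0x50
[13] tail/keep = 0x11
[14] tail/keep = 0x17
[15] tail/keep = 0xb4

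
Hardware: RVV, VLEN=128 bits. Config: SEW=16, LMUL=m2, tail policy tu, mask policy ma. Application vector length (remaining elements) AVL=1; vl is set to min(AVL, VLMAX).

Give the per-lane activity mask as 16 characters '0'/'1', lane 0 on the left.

predicate = 1000000000000000

VLMAX = VLEN×LMUL/SEW = 128×2/16 = 16
vl ← min(1, 16) = 1
bits (lane 0 leftmost): 1000000000000000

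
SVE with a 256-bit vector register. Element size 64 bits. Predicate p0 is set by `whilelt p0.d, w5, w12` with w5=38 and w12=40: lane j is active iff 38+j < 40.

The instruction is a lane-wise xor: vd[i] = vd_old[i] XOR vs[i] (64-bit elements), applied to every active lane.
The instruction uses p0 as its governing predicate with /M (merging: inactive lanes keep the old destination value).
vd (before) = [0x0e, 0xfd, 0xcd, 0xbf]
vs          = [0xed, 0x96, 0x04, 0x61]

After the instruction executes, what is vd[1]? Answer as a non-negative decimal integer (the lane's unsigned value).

vd[1] = 107

256-bit reg / 64-bit elem → 4 lanes
whilelt: lane j active iff 38+j < 40 → j < 2 → 2 active
lane  0: xor(0x0e,0xed) ⇒ 0xe3
lane  1: xor(0xfd,0x96) ⇒ 0x6b
lane  2: tail/keep ⇒ 0xcd
lane  3: tail/keep ⇒ 0xbf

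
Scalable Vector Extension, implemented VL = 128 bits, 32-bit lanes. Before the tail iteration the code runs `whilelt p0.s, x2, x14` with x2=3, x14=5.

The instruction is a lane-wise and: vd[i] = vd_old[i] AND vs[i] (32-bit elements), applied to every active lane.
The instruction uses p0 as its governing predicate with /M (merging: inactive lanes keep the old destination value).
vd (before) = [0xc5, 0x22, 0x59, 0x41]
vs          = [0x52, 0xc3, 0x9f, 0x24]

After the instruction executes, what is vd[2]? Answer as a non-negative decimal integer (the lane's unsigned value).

vd[2] = 89

register lanes = 128/32 = 4
p0[j] = (3+j < 5); true for j=0..1 → 2 lanes set
[0] and(0xc5,0x52) = 0x40
[1] and(0x22,0xc3) = 0x02
[2] tail/keep = 0x59
[3] tail/keep = 0x41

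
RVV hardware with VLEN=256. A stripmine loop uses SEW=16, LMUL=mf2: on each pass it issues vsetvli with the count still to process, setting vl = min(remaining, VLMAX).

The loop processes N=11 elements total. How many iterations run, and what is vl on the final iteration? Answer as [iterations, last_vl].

[iterations, last_vl] = [2, 3]

VLMAX = VLEN×LMUL/SEW = 256×1/2/16 = 8
11 elements at 8/iter → 2 passes, remainder 3 on the last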